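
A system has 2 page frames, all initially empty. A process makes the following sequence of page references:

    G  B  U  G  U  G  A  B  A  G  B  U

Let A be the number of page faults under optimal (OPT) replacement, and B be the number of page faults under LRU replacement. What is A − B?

Under OPT: F F F . . . F F . F . F → 7 faults.
Under LRU: F F F F . . F F . F F F → 9 faults.
A − B = 7 − 9 = -2.

-2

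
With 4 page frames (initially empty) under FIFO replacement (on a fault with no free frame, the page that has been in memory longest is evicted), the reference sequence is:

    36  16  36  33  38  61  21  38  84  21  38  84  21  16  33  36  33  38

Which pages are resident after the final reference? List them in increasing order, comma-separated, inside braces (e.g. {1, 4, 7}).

36 → miss, frames (36)
16 → miss, frames (36 16)
36 → hit
33 → miss, frames (36 16 33)
38 → miss, frames (36 16 33 38)
61 → miss, evict 36, frames (16 33 38 61)
21 → miss, evict 16, frames (33 38 61 21)
38 → hit
84 → miss, evict 33, frames (38 61 21 84)
21 → hit
38 → hit
84 → hit
21 → hit
16 → miss, evict 38, frames (61 21 84 16)
33 → miss, evict 61, frames (21 84 16 33)
36 → miss, evict 21, frames (84 16 33 36)
33 → hit
38 → miss, evict 84, frames (16 33 36 38)

{16, 33, 36, 38}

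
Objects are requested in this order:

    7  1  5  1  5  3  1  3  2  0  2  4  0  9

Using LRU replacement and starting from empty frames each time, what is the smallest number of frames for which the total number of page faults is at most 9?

f=1: 14 faults
f=2: 10 faults
f=3: 8 faults
f=4: 8 faults
f=5: 8 faults
f=6: 8 faults
f=7: 8 faults
f=8: 8 faults
Smallest f with faults ≤ 9 is 3.

3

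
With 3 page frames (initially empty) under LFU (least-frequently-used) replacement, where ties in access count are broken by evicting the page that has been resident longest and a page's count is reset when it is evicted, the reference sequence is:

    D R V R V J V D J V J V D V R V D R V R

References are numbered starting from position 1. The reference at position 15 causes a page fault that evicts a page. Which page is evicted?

D

pos 1: D → miss, frames {D}
pos 2: R → miss, frames {D,R}
pos 3: V → miss, frames {D,R,V}
pos 4: R → hit
pos 5: V → hit
pos 6: J → miss, evict D, frames {R,V,J}
pos 7: V → hit
pos 8: D → miss, evict J, frames {R,V,D}
pos 9: J → miss, evict D, frames {R,V,J}
pos 10: V → hit
pos 11: J → hit
pos 12: V → hit
pos 13: D → miss, evict R, frames {V,J,D}
pos 14: V → hit
pos 15: R → miss, evict D, frames {V,J,R}
At position 15, page D is evicted.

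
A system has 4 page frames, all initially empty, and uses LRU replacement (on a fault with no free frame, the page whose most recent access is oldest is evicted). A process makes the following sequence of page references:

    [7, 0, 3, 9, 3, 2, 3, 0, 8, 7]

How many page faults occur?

7 -> fault, frames (7)
0 -> fault, frames (7 0)
3 -> fault, frames (7 0 3)
9 -> fault, frames (7 0 3 9)
3 -> hit
2 -> fault, evict 7, frames (0 9 3 2)
3 -> hit
0 -> hit
8 -> fault, evict 9, frames (2 3 0 8)
7 -> fault, evict 2, frames (3 0 8 7)
Page faults: 7.

7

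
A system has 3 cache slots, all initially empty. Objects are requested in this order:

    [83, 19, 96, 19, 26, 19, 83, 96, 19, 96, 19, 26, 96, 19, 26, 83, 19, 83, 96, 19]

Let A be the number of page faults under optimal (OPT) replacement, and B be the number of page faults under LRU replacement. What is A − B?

-3

Under OPT: F F F . F . . F . . . . . . . F . . . . → 6 faults.
Under LRU: F F F . F . F F . . . F . . . F . . F . → 9 faults.
A − B = 6 − 9 = -3.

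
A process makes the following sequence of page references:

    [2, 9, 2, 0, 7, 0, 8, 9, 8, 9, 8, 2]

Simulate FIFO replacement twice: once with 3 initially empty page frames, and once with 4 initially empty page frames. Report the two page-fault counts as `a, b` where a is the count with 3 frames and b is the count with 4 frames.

7, 6

3 frames: F F . F F . F F . . . F → 7 faults.
4 frames: F F . F F . F . . . . F → 6 faults.
6 < 7: adding a frame reduced faults, as is typical.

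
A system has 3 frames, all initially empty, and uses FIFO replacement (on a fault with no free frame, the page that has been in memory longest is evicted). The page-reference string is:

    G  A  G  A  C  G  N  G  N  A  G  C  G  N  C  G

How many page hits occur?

G → miss, frames {G}
A → miss, frames {G,A}
G → hit
A → hit
C → miss, frames {G,A,C}
G → hit
N → miss, evict G, frames {A,C,N}
G → miss, evict A, frames {C,N,G}
N → hit
A → miss, evict C, frames {N,G,A}
G → hit
C → miss, evict N, frames {G,A,C}
G → hit
N → miss, evict G, frames {A,C,N}
C → hit
G → miss, evict A, frames {C,N,G}
Hits: 7.

7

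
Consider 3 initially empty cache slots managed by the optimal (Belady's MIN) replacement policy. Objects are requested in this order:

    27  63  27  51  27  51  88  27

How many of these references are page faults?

27: miss, frames (27)
63: miss, frames (27 63)
27: hit
51: miss, frames (27 63 51)
27: hit
51: hit
88: miss, evict 51, frames (27 63 88)
27: hit
Page faults: 4.

4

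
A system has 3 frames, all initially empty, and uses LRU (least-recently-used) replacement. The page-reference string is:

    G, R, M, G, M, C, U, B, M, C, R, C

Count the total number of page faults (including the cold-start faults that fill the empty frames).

9

G → miss, frames (G)
R → miss, frames (G R)
M → miss, frames (G R M)
G → hit
M → hit
C → miss, evict R, frames (G M C)
U → miss, evict G, frames (M C U)
B → miss, evict M, frames (C U B)
M → miss, evict C, frames (U B M)
C → miss, evict U, frames (B M C)
R → miss, evict B, frames (M C R)
C → hit
Page faults: 9.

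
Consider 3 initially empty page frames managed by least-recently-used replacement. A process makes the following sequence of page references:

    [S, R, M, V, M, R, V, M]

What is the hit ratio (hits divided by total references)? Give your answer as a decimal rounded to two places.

S → fault, frames (S)
R → fault, frames (S R)
M → fault, frames (S R M)
V → fault, evict S, frames (R M V)
M → hit
R → hit
V → hit
M → hit
Hits: 4 of 8 references → 4/8 = 0.5000.

0.50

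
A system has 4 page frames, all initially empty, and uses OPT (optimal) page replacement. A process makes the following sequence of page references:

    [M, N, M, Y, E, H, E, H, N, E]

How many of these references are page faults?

5

M -> miss, frames [M]
N -> miss, frames [M, N]
M -> hit
Y -> miss, frames [M, N, Y]
E -> miss, frames [M, N, Y, E]
H -> miss, evict Y, frames [M, N, E, H]
E -> hit
H -> hit
N -> hit
E -> hit
Page faults: 5.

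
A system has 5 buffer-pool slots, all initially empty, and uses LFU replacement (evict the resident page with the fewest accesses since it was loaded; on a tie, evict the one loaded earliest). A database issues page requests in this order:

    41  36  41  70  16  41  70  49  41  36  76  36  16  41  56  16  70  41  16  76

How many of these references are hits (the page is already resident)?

41 -> fault, frames (41)
36 -> fault, frames (41 36)
41 -> hit
70 -> fault, frames (41 36 70)
16 -> fault, frames (41 36 70 16)
41 -> hit
70 -> hit
49 -> fault, frames (41 36 70 16 49)
41 -> hit
36 -> hit
76 -> fault, evict 16, frames (41 36 70 49 76)
36 -> hit
16 -> fault, evict 49, frames (41 36 70 76 16)
41 -> hit
56 -> fault, evict 76, frames (41 36 70 16 56)
16 -> hit
70 -> hit
41 -> hit
16 -> hit
76 -> fault, evict 56, frames (41 36 70 16 76)
Hits: 11.

11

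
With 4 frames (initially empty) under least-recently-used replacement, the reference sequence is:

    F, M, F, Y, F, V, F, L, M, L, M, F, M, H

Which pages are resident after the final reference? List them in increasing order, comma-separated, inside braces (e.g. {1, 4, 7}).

{F, H, L, M}

F → miss, frames {F}
M → miss, frames {F,M}
F → hit
Y → miss, frames {M,F,Y}
F → hit
V → miss, frames {M,Y,F,V}
F → hit
L → miss, evict M, frames {Y,V,F,L}
M → miss, evict Y, frames {V,F,L,M}
L → hit
M → hit
F → hit
M → hit
H → miss, evict V, frames {L,F,M,H}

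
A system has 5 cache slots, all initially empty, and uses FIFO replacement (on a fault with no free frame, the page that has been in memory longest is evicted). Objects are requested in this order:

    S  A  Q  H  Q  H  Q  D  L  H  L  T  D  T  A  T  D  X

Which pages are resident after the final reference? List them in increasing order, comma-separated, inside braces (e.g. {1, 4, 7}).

S -> fault, frames [S]
A -> fault, frames [S, A]
Q -> fault, frames [S, A, Q]
H -> fault, frames [S, A, Q, H]
Q -> hit
H -> hit
Q -> hit
D -> fault, frames [S, A, Q, H, D]
L -> fault, evict S, frames [A, Q, H, D, L]
H -> hit
L -> hit
T -> fault, evict A, frames [Q, H, D, L, T]
D -> hit
T -> hit
A -> fault, evict Q, frames [H, D, L, T, A]
T -> hit
D -> hit
X -> fault, evict H, frames [D, L, T, A, X]

{A, D, L, T, X}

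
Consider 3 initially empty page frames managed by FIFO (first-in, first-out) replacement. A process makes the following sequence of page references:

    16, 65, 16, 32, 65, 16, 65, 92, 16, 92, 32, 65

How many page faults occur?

6

16: miss, frames {16}
65: miss, frames {16,65}
16: hit
32: miss, frames {16,65,32}
65: hit
16: hit
65: hit
92: miss, evict 16, frames {65,32,92}
16: miss, evict 65, frames {32,92,16}
92: hit
32: hit
65: miss, evict 32, frames {92,16,65}
Page faults: 6.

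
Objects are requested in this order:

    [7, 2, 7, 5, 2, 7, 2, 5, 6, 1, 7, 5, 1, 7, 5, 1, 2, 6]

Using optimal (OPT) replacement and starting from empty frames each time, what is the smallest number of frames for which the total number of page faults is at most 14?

f=1: 18 faults
f=2: 12 faults
f=3: 7 faults
f=4: 6 faults
f=5: 5 faults
Smallest f with faults ≤ 14 is 2.

2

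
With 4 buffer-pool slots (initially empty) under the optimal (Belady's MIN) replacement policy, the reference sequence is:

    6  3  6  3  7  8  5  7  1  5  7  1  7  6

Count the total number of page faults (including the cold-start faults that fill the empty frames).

6

6: fault, frames {6}
3: fault, frames {6,3}
6: hit
3: hit
7: fault, frames {6,3,7}
8: fault, frames {6,3,7,8}
5: fault, evict 8, frames {6,3,7,5}
7: hit
1: fault, evict 3, frames {6,7,5,1}
5: hit
7: hit
1: hit
7: hit
6: hit
Page faults: 6.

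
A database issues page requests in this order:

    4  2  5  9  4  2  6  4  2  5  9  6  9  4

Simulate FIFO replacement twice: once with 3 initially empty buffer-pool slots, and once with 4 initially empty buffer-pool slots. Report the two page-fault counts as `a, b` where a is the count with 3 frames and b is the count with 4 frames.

3 frames: F F F F F F F . . F F . . F → 10 faults.
4 frames: F F F F . . F F F F F F . F → 11 faults.
11 > 10: adding a frame increased faults — Belady's anomaly.

10, 11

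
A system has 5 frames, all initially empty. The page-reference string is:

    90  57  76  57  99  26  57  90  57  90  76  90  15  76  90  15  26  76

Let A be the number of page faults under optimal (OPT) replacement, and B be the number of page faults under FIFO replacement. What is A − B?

Under OPT: F F F . F F . . . . . . F . . . . . → 6 faults.
Under FIFO: F F F . F F . . . . . . F . F . . . → 7 faults.
A − B = 6 − 7 = -1.

-1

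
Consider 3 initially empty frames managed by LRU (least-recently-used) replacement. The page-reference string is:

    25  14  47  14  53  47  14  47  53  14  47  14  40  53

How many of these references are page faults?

6

25: fault, frames (25)
14: fault, frames (25 14)
47: fault, frames (25 14 47)
14: hit
53: fault, evict 25, frames (47 14 53)
47: hit
14: hit
47: hit
53: hit
14: hit
47: hit
14: hit
40: fault, evict 53, frames (47 14 40)
53: fault, evict 47, frames (14 40 53)
Page faults: 6.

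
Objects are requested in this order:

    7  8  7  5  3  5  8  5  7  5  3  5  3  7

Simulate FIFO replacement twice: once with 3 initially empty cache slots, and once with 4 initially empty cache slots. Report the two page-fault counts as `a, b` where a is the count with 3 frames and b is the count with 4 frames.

5, 4

3 frames: F F . F F . . . F . . . . . → 5 faults.
4 frames: F F . F F . . . . . . . . . → 4 faults.
4 < 5: adding a frame reduced faults, as is typical.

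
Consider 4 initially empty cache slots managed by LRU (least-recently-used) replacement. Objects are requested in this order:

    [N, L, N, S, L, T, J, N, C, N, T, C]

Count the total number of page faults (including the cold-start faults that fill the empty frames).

N → miss, frames (N)
L → miss, frames (N L)
N → hit
S → miss, frames (L N S)
L → hit
T → miss, frames (N S L T)
J → miss, evict N, frames (S L T J)
N → miss, evict S, frames (L T J N)
C → miss, evict L, frames (T J N C)
N → hit
T → hit
C → hit
Page faults: 7.

7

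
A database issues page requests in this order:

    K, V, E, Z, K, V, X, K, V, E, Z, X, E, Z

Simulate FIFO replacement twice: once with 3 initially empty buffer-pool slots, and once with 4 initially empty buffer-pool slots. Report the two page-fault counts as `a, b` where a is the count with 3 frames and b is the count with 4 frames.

9, 10

3 frames: F F F F F F F . . F F . . . → 9 faults.
4 frames: F F F F . . F F F F F F . . → 10 faults.
10 > 9: adding a frame increased faults — Belady's anomaly.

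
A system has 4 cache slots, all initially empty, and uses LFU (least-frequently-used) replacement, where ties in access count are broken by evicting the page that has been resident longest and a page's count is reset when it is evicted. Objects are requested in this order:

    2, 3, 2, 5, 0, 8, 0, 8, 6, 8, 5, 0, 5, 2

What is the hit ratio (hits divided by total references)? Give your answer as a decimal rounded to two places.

0.50

2: fault, frames {2}
3: fault, frames {2,3}
2: hit
5: fault, frames {2,3,5}
0: fault, frames {2,3,5,0}
8: fault, evict 3, frames {2,5,0,8}
0: hit
8: hit
6: fault, evict 5, frames {2,0,8,6}
8: hit
5: fault, evict 6, frames {2,0,8,5}
0: hit
5: hit
2: hit
Hits: 7 of 14 references → 7/14 = 0.5000.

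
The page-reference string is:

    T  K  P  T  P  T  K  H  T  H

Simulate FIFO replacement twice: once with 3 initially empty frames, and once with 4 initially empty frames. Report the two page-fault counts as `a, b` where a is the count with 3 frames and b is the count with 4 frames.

5, 4

3 frames: F F F . . . . F F . → 5 faults.
4 frames: F F F . . . . F . . → 4 faults.
4 < 5: adding a frame reduced faults, as is typical.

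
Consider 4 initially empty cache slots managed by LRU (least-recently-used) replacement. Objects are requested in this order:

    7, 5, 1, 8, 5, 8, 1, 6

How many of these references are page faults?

5

7: fault, frames (7)
5: fault, frames (7 5)
1: fault, frames (7 5 1)
8: fault, frames (7 5 1 8)
5: hit
8: hit
1: hit
6: fault, evict 7, frames (5 8 1 6)
Page faults: 5.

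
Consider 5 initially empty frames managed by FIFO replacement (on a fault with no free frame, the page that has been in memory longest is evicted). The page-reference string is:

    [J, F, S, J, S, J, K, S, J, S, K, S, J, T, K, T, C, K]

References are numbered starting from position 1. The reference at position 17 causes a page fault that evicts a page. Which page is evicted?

J

pos 1: J → fault, frames {J}
pos 2: F → fault, frames {J,F}
pos 3: S → fault, frames {J,F,S}
pos 4: J → hit
pos 5: S → hit
pos 6: J → hit
pos 7: K → fault, frames {J,F,S,K}
pos 8: S → hit
pos 9: J → hit
pos 10: S → hit
pos 11: K → hit
pos 12: S → hit
pos 13: J → hit
pos 14: T → fault, frames {J,F,S,K,T}
pos 15: K → hit
pos 16: T → hit
pos 17: C → fault, evict J, frames {F,S,K,T,C}
At position 17, page J is evicted.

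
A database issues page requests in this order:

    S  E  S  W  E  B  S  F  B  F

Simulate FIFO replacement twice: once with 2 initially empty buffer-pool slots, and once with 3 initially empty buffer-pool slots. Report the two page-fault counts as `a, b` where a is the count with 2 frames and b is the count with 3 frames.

7, 6

2 frames: F F . F . F F F F . → 7 faults.
3 frames: F F . F . F F F . . → 6 faults.
6 < 7: adding a frame reduced faults, as is typical.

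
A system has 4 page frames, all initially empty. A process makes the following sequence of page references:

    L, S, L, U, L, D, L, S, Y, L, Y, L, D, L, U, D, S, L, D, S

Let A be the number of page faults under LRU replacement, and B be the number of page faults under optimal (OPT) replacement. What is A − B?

Under LRU: F F . F . F . . F . . . . . F . F . . . → 7 faults.
Under OPT: F F . F . F . . F . . . . . . . F . . . → 6 faults.
A − B = 7 − 6 = 1.

1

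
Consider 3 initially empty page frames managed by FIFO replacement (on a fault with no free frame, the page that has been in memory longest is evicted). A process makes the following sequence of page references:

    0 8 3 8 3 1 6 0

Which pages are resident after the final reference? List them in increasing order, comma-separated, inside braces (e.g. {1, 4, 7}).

0 -> miss, frames {0}
8 -> miss, frames {0,8}
3 -> miss, frames {0,8,3}
8 -> hit
3 -> hit
1 -> miss, evict 0, frames {8,3,1}
6 -> miss, evict 8, frames {3,1,6}
0 -> miss, evict 3, frames {1,6,0}

{0, 1, 6}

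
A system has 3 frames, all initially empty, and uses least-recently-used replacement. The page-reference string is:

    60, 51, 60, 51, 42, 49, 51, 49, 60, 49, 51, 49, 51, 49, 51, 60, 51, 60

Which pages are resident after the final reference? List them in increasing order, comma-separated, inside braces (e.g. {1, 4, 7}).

{49, 51, 60}

60 -> miss, frames (60)
51 -> miss, frames (60 51)
60 -> hit
51 -> hit
42 -> miss, frames (60 51 42)
49 -> miss, evict 60, frames (51 42 49)
51 -> hit
49 -> hit
60 -> miss, evict 42, frames (51 49 60)
49 -> hit
51 -> hit
49 -> hit
51 -> hit
49 -> hit
51 -> hit
60 -> hit
51 -> hit
60 -> hit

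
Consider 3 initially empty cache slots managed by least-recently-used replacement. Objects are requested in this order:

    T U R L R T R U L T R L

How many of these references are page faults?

T → miss, frames [T]
U → miss, frames [T, U]
R → miss, frames [T, U, R]
L → miss, evict T, frames [U, R, L]
R → hit
T → miss, evict U, frames [L, R, T]
R → hit
U → miss, evict L, frames [T, R, U]
L → miss, evict T, frames [R, U, L]
T → miss, evict R, frames [U, L, T]
R → miss, evict U, frames [L, T, R]
L → hit
Page faults: 9.

9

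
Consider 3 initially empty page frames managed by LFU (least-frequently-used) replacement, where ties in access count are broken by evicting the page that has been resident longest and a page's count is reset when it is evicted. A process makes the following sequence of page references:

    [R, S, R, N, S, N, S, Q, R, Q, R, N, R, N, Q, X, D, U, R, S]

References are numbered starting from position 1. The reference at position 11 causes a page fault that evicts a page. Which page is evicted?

pos 1: R → fault, frames (R)
pos 2: S → fault, frames (R S)
pos 3: R → hit
pos 4: N → fault, frames (R S N)
pos 5: S → hit
pos 6: N → hit
pos 7: S → hit
pos 8: Q → fault, evict R, frames (S N Q)
pos 9: R → fault, evict Q, frames (S N R)
pos 10: Q → fault, evict R, frames (S N Q)
pos 11: R → fault, evict Q, frames (S N R)
At position 11, page Q is evicted.

Q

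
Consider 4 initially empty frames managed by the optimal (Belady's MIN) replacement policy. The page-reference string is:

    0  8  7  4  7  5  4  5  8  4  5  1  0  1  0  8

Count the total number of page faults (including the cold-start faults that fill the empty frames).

6

0 → fault, frames (0)
8 → fault, frames (0 8)
7 → fault, frames (0 8 7)
4 → fault, frames (0 8 7 4)
7 → hit
5 → fault, evict 7, frames (0 8 4 5)
4 → hit
5 → hit
8 → hit
4 → hit
5 → hit
1 → fault, evict 5, frames (0 8 4 1)
0 → hit
1 → hit
0 → hit
8 → hit
Page faults: 6.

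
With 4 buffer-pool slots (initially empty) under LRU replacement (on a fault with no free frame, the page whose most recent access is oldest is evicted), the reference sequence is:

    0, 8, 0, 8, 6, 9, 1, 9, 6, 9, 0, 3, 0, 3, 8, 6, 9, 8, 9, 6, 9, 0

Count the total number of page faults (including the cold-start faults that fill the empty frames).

0: fault, frames (0)
8: fault, frames (0 8)
0: hit
8: hit
6: fault, frames (0 8 6)
9: fault, frames (0 8 6 9)
1: fault, evict 0, frames (8 6 9 1)
9: hit
6: hit
9: hit
0: fault, evict 8, frames (1 6 9 0)
3: fault, evict 1, frames (6 9 0 3)
0: hit
3: hit
8: fault, evict 6, frames (9 0 3 8)
6: fault, evict 9, frames (0 3 8 6)
9: fault, evict 0, frames (3 8 6 9)
8: hit
9: hit
6: hit
9: hit
0: fault, evict 3, frames (8 6 9 0)
Page faults: 11.

11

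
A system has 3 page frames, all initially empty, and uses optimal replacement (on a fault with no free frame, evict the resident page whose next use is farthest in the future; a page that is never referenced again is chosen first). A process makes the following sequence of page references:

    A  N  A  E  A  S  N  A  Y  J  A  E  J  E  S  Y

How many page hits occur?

8

A → fault, frames {A}
N → fault, frames {A,N}
A → hit
E → fault, frames {A,N,E}
A → hit
S → fault, evict E, frames {A,N,S}
N → hit
A → hit
Y → fault, evict N, frames {A,S,Y}
J → fault, evict Y, frames {A,S,J}
A → hit
E → fault, evict A, frames {S,J,E}
J → hit
E → hit
S → hit
Y → fault, evict E, frames {S,J,Y}
Hits: 8.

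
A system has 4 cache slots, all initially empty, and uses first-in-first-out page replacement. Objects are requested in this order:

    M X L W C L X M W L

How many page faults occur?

6

M -> miss, frames (M)
X -> miss, frames (M X)
L -> miss, frames (M X L)
W -> miss, frames (M X L W)
C -> miss, evict M, frames (X L W C)
L -> hit
X -> hit
M -> miss, evict X, frames (L W C M)
W -> hit
L -> hit
Page faults: 6.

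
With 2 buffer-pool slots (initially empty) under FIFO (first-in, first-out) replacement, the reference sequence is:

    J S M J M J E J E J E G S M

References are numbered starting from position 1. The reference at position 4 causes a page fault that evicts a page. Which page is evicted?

S

pos 1: J → miss, frames (J)
pos 2: S → miss, frames (J S)
pos 3: M → miss, evict J, frames (S M)
pos 4: J → miss, evict S, frames (M J)
At position 4, page S is evicted.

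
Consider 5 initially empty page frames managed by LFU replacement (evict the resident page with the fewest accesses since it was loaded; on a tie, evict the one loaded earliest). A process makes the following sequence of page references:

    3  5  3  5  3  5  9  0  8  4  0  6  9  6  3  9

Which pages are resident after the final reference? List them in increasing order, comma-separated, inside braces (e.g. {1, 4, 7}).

{0, 3, 5, 6, 9}

3: fault, frames [3]
5: fault, frames [3, 5]
3: hit
5: hit
3: hit
5: hit
9: fault, frames [3, 5, 9]
0: fault, frames [3, 5, 9, 0]
8: fault, frames [3, 5, 9, 0, 8]
4: fault, evict 9, frames [3, 5, 0, 8, 4]
0: hit
6: fault, evict 8, frames [3, 5, 0, 4, 6]
9: fault, evict 4, frames [3, 5, 0, 6, 9]
6: hit
3: hit
9: hit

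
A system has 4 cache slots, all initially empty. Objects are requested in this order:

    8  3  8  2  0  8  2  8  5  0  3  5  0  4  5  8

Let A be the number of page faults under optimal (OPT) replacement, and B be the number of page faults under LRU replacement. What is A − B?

Under OPT: F F . F F . . . F . . . . F . . → 6 faults.
Under LRU: F F . F F . . . F . F . . F . F → 8 faults.
A − B = 6 − 8 = -2.

-2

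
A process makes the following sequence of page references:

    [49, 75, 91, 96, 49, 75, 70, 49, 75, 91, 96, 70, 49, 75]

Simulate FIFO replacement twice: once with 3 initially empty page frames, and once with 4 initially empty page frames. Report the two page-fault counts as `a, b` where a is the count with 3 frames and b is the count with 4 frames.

3 frames: F F F F F F F . . F F . F F → 11 faults.
4 frames: F F F F . . F F F F F F F F → 12 faults.
12 > 11: adding a frame increased faults — Belady's anomaly.

11, 12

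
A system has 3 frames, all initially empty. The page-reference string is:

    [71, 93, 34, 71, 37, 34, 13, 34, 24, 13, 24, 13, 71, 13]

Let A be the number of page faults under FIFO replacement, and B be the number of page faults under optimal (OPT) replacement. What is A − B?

1

Under FIFO: F F F . F . F . F . . . F . → 7 faults.
Under OPT: F F F . F . F . F . . . . . → 6 faults.
A − B = 7 − 6 = 1.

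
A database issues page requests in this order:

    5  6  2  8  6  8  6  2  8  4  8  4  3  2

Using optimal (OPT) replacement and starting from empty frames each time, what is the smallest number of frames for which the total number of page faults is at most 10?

f=1: 14 faults
f=2: 8 faults
f=3: 6 faults
f=4: 6 faults
f=5: 6 faults
f=6: 6 faults
Smallest f with faults ≤ 10 is 2.

2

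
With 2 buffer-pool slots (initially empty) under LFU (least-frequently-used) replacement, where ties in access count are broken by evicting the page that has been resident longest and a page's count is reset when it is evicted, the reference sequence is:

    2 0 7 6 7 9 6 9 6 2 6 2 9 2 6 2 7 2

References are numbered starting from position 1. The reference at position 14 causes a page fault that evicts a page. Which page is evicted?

9

pos 1: 2 -> fault, frames {2}
pos 2: 0 -> fault, frames {2,0}
pos 3: 7 -> fault, evict 2, frames {0,7}
pos 4: 6 -> fault, evict 0, frames {7,6}
pos 5: 7 -> hit
pos 6: 9 -> fault, evict 6, frames {7,9}
pos 7: 6 -> fault, evict 9, frames {7,6}
pos 8: 9 -> fault, evict 6, frames {7,9}
pos 9: 6 -> fault, evict 9, frames {7,6}
pos 10: 2 -> fault, evict 6, frames {7,2}
pos 11: 6 -> fault, evict 2, frames {7,6}
pos 12: 2 -> fault, evict 6, frames {7,2}
pos 13: 9 -> fault, evict 2, frames {7,9}
pos 14: 2 -> fault, evict 9, frames {7,2}
At position 14, page 9 is evicted.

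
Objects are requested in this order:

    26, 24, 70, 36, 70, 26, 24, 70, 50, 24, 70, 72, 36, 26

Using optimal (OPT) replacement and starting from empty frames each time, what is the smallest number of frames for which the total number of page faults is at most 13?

f=1: 14 faults
f=2: 11 faults
f=3: 9 faults
f=4: 7 faults
f=5: 6 faults
f=6: 6 faults
Smallest f with faults ≤ 13 is 2.

2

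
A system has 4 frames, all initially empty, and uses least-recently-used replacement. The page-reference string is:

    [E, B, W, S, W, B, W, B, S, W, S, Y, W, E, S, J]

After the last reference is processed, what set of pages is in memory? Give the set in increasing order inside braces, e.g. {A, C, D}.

E → fault, frames (E)
B → fault, frames (E B)
W → fault, frames (E B W)
S → fault, frames (E B W S)
W → hit
B → hit
W → hit
B → hit
S → hit
W → hit
S → hit
Y → fault, evict E, frames (B W S Y)
W → hit
E → fault, evict B, frames (S Y W E)
S → hit
J → fault, evict Y, frames (W E S J)

{E, J, S, W}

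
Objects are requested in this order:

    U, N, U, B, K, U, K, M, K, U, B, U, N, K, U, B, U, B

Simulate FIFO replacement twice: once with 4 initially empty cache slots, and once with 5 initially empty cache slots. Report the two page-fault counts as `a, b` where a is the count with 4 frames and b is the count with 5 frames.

8, 5

4 frames: F F . F F . . F . F . . F . . F . . → 8 faults.
5 frames: F F . F F . . F . . . . . . . . . . → 5 faults.
5 < 8: adding a frame reduced faults, as is typical.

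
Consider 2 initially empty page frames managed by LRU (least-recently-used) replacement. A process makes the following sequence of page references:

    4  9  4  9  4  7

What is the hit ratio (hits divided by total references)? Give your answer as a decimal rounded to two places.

0.50

4: fault, frames (4)
9: fault, frames (4 9)
4: hit
9: hit
4: hit
7: fault, evict 9, frames (4 7)
Hits: 3 of 6 references → 3/6 = 0.5000.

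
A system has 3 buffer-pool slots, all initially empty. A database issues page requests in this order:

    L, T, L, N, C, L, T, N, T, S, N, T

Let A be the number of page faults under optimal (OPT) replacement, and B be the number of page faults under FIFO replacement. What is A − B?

Under OPT: F F . F F . . F . F . . → 6 faults.
Under FIFO: F F . F F F F F . F . . → 8 faults.
A − B = 6 − 8 = -2.

-2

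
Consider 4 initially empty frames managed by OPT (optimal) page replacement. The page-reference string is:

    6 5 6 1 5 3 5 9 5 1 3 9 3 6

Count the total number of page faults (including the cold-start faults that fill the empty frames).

6

6: miss, frames (6)
5: miss, frames (6 5)
6: hit
1: miss, frames (6 5 1)
5: hit
3: miss, frames (6 5 1 3)
5: hit
9: miss, evict 6, frames (5 1 3 9)
5: hit
1: hit
3: hit
9: hit
3: hit
6: miss, evict 9, frames (5 1 3 6)
Page faults: 6.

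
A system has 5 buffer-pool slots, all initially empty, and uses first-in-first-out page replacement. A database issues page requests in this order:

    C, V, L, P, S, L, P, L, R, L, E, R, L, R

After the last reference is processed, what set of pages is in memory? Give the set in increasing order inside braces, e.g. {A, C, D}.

{E, L, P, R, S}

C: miss, frames [C]
V: miss, frames [C, V]
L: miss, frames [C, V, L]
P: miss, frames [C, V, L, P]
S: miss, frames [C, V, L, P, S]
L: hit
P: hit
L: hit
R: miss, evict C, frames [V, L, P, S, R]
L: hit
E: miss, evict V, frames [L, P, S, R, E]
R: hit
L: hit
R: hit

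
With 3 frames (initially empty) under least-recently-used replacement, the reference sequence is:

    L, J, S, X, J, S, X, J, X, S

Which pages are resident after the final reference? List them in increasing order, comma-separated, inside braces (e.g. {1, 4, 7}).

L → miss, frames {L}
J → miss, frames {L,J}
S → miss, frames {L,J,S}
X → miss, evict L, frames {J,S,X}
J → hit
S → hit
X → hit
J → hit
X → hit
S → hit

{J, S, X}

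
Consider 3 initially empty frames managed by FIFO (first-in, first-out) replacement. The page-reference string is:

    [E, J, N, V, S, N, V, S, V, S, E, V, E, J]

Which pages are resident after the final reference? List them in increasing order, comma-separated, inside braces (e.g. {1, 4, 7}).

{E, J, S}

E -> fault, frames (E)
J -> fault, frames (E J)
N -> fault, frames (E J N)
V -> fault, evict E, frames (J N V)
S -> fault, evict J, frames (N V S)
N -> hit
V -> hit
S -> hit
V -> hit
S -> hit
E -> fault, evict N, frames (V S E)
V -> hit
E -> hit
J -> fault, evict V, frames (S E J)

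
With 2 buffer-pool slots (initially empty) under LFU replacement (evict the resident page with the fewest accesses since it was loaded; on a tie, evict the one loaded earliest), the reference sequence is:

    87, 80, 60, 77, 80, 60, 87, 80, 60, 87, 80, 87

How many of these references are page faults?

87 -> fault, frames (87)
80 -> fault, frames (87 80)
60 -> fault, evict 87, frames (80 60)
77 -> fault, evict 80, frames (60 77)
80 -> fault, evict 60, frames (77 80)
60 -> fault, evict 77, frames (80 60)
87 -> fault, evict 80, frames (60 87)
80 -> fault, evict 60, frames (87 80)
60 -> fault, evict 87, frames (80 60)
87 -> fault, evict 80, frames (60 87)
80 -> fault, evict 60, frames (87 80)
87 -> hit
Page faults: 11.

11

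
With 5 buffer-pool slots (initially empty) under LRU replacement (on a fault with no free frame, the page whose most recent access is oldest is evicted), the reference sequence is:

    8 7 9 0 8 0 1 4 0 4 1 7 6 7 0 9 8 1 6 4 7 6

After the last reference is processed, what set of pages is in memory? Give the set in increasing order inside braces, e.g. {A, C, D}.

{1, 4, 6, 7, 8}

8 → miss, frames (8)
7 → miss, frames (8 7)
9 → miss, frames (8 7 9)
0 → miss, frames (8 7 9 0)
8 → hit
0 → hit
1 → miss, frames (7 9 8 0 1)
4 → miss, evict 7, frames (9 8 0 1 4)
0 → hit
4 → hit
1 → hit
7 → miss, evict 9, frames (8 0 4 1 7)
6 → miss, evict 8, frames (0 4 1 7 6)
7 → hit
0 → hit
9 → miss, evict 4, frames (1 6 7 0 9)
8 → miss, evict 1, frames (6 7 0 9 8)
1 → miss, evict 6, frames (7 0 9 8 1)
6 → miss, evict 7, frames (0 9 8 1 6)
4 → miss, evict 0, frames (9 8 1 6 4)
7 → miss, evict 9, frames (8 1 6 4 7)
6 → hit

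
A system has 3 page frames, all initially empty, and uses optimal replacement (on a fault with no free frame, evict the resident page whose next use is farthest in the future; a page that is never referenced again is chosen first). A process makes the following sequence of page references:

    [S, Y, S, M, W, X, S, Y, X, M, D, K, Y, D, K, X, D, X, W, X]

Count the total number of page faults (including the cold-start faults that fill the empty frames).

S -> miss, frames [S]
Y -> miss, frames [S, Y]
S -> hit
M -> miss, frames [S, Y, M]
W -> miss, evict M, frames [S, Y, W]
X -> miss, evict W, frames [S, Y, X]
S -> hit
Y -> hit
X -> hit
M -> miss, evict S, frames [Y, X, M]
D -> miss, evict M, frames [Y, X, D]
K -> miss, evict X, frames [Y, D, K]
Y -> hit
D -> hit
K -> hit
X -> miss, evict K, frames [Y, D, X]
D -> hit
X -> hit
W -> miss, evict D, frames [Y, X, W]
X -> hit
Page faults: 10.

10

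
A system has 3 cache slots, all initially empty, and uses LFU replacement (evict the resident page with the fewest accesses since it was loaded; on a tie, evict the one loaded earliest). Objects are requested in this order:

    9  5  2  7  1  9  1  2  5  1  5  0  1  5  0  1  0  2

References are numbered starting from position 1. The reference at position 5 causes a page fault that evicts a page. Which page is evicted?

pos 1: 9 -> miss, frames (9)
pos 2: 5 -> miss, frames (9 5)
pos 3: 2 -> miss, frames (9 5 2)
pos 4: 7 -> miss, evict 9, frames (5 2 7)
pos 5: 1 -> miss, evict 5, frames (2 7 1)
At position 5, page 5 is evicted.

5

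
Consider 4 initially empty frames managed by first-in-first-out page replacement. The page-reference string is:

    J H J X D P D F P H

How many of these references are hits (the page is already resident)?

3

J → fault, frames {J}
H → fault, frames {J,H}
J → hit
X → fault, frames {J,H,X}
D → fault, frames {J,H,X,D}
P → fault, evict J, frames {H,X,D,P}
D → hit
F → fault, evict H, frames {X,D,P,F}
P → hit
H → fault, evict X, frames {D,P,F,H}
Hits: 3.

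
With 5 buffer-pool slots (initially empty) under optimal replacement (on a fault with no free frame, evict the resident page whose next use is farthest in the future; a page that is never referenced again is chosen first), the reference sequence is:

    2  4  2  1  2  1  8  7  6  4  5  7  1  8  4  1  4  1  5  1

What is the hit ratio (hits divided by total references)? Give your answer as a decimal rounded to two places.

0.65

2: fault, frames (2)
4: fault, frames (2 4)
2: hit
1: fault, frames (2 4 1)
2: hit
1: hit
8: fault, frames (2 4 1 8)
7: fault, frames (2 4 1 8 7)
6: fault, evict 2, frames (4 1 8 7 6)
4: hit
5: fault, evict 6, frames (4 1 8 7 5)
7: hit
1: hit
8: hit
4: hit
1: hit
4: hit
1: hit
5: hit
1: hit
Hits: 13 of 20 references → 13/20 = 0.6500.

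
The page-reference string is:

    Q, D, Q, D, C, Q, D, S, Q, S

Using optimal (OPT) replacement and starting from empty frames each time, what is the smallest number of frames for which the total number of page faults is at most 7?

f=1: 10 faults
f=2: 5 faults
f=3: 4 faults
f=4: 4 faults
Smallest f with faults ≤ 7 is 2.

2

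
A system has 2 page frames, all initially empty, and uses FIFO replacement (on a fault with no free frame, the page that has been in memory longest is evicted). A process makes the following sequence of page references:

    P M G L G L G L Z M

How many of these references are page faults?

P -> miss, frames [P]
M -> miss, frames [P, M]
G -> miss, evict P, frames [M, G]
L -> miss, evict M, frames [G, L]
G -> hit
L -> hit
G -> hit
L -> hit
Z -> miss, evict G, frames [L, Z]
M -> miss, evict L, frames [Z, M]
Page faults: 6.

6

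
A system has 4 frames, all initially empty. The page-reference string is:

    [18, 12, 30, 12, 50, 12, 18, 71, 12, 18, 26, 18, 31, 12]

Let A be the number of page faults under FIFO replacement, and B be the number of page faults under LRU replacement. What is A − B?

2

Under FIFO: F F F . F . . F . F F . F F → 9 faults.
Under LRU: F F F . F . . F . . F . F . → 7 faults.
A − B = 9 − 7 = 2.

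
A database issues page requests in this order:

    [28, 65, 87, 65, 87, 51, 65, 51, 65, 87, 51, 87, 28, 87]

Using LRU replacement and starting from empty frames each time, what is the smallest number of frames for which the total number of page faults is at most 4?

4

f=1: 14 faults
f=2: 8 faults
f=3: 5 faults
f=4: 4 faults
Smallest f with faults ≤ 4 is 4.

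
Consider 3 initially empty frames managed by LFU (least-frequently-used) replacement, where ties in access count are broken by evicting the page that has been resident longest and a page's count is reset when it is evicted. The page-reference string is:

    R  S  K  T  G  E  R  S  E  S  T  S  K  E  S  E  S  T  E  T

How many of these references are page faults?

11

R -> fault, frames [R]
S -> fault, frames [R, S]
K -> fault, frames [R, S, K]
T -> fault, evict R, frames [S, K, T]
G -> fault, evict S, frames [K, T, G]
E -> fault, evict K, frames [T, G, E]
R -> fault, evict T, frames [G, E, R]
S -> fault, evict G, frames [E, R, S]
E -> hit
S -> hit
T -> fault, evict R, frames [E, S, T]
S -> hit
K -> fault, evict T, frames [E, S, K]
E -> hit
S -> hit
E -> hit
S -> hit
T -> fault, evict K, frames [E, S, T]
E -> hit
T -> hit
Page faults: 11.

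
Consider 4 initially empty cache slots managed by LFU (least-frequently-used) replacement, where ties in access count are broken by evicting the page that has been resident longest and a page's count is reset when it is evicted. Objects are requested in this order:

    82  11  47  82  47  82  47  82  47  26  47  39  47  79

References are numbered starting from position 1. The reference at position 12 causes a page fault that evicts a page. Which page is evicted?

pos 1: 82 → miss, frames {82}
pos 2: 11 → miss, frames {82,11}
pos 3: 47 → miss, frames {82,11,47}
pos 4: 82 → hit
pos 5: 47 → hit
pos 6: 82 → hit
pos 7: 47 → hit
pos 8: 82 → hit
pos 9: 47 → hit
pos 10: 26 → miss, frames {82,11,47,26}
pos 11: 47 → hit
pos 12: 39 → miss, evict 11, frames {82,47,26,39}
At position 12, page 11 is evicted.

11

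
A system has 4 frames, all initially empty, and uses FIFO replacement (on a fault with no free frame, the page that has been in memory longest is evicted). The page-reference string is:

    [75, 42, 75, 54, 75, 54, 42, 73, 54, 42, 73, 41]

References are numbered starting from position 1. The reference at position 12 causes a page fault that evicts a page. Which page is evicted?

pos 1: 75: miss, frames [75]
pos 2: 42: miss, frames [75, 42]
pos 3: 75: hit
pos 4: 54: miss, frames [75, 42, 54]
pos 5: 75: hit
pos 6: 54: hit
pos 7: 42: hit
pos 8: 73: miss, frames [75, 42, 54, 73]
pos 9: 54: hit
pos 10: 42: hit
pos 11: 73: hit
pos 12: 41: miss, evict 75, frames [42, 54, 73, 41]
At position 12, page 75 is evicted.

75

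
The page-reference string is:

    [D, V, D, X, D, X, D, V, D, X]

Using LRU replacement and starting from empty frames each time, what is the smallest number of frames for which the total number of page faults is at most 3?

3

f=1: 10 faults
f=2: 5 faults
f=3: 3 faults
Smallest f with faults ≤ 3 is 3.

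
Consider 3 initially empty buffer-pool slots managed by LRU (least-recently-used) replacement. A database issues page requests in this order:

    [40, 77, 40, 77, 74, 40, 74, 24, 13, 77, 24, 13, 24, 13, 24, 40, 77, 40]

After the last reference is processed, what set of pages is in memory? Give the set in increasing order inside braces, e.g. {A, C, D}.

40 -> fault, frames (40)
77 -> fault, frames (40 77)
40 -> hit
77 -> hit
74 -> fault, frames (40 77 74)
40 -> hit
74 -> hit
24 -> fault, evict 77, frames (40 74 24)
13 -> fault, evict 40, frames (74 24 13)
77 -> fault, evict 74, frames (24 13 77)
24 -> hit
13 -> hit
24 -> hit
13 -> hit
24 -> hit
40 -> fault, evict 77, frames (13 24 40)
77 -> fault, evict 13, frames (24 40 77)
40 -> hit

{24, 40, 77}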